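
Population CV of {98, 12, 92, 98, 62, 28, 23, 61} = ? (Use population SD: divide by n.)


Mean = 59.2500
SD = 32.8053
CV = (32.8053/59.2500)*100 = 55.3676%

CV = 55.3676%


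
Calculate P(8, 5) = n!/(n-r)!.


P(8,5) = 8!/3!
= 40320/6
= 6720

P(8,5) = 6720


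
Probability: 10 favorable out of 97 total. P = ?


P = 10/97 = 0.1031

P = 0.1031


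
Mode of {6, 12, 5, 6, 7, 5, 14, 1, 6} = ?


Frequencies: 1:1, 5:2, 6:3, 7:1, 12:1, 14:1
Max frequency = 3
Mode = 6

Mode = 6


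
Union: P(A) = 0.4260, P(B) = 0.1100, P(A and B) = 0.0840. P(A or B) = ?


P(A∪B) = 0.4260 + 0.1100 - 0.0840
= 0.5360 - 0.0840
= 0.4520

P(A∪B) = 0.4520


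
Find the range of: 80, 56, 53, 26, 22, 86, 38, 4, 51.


Max = 86, Min = 4
Range = 86 - 4 = 82

Range = 82


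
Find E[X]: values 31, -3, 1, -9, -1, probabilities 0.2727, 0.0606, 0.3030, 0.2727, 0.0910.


E[X] = 31*0.2727 - 3*0.0606 + 1*0.3030 - 9*0.2727 - 1*0.0910
= 8.4537 - 0.1818 + 0.3030 - 2.4543 - 0.0910
= 6.0296

E[X] = 6.0296


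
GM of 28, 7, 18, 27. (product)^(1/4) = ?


Product = 28 × 7 × 18 × 27 = 95256
GM = 95256^(1/4) = 17.5680

GM = 17.5680


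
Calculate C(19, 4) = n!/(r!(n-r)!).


C(19,4) = 19!/(4! × 15!)
= 121645100408832000/(24 × 1307674368000)
= 3876

C(19,4) = 3876


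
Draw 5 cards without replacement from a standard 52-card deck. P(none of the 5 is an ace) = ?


P(no aces) = (48/52) × (47/51) × (46/50) × (45/49) × (44/48)
= 0.6588

P = 0.6588


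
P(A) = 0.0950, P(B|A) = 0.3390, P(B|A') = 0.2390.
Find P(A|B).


P(B) = P(B|A)*P(A) + P(B|A')*P(A')
= 0.3390*0.0950 + 0.2390*0.9050
= 0.032205 + 0.216295 = 0.248500
P(A|B) = 0.032205/0.248500 = 0.1296

P(A|B) = 0.1296


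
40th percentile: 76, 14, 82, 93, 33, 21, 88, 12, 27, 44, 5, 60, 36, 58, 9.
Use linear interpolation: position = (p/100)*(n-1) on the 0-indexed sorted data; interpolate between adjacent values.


Sorted: 5, 9, 12, 14, 21, 27, 33, 36, 44, 58, 60, 76, 82, 88, 93
n = 15
Index = 40/100 * 14 = 5.6000
Lower = data[5] = 27, Upper = data[6] = 33
P40 = 27 + 0.6000*(6) = 30.6000

P40 = 30.6000


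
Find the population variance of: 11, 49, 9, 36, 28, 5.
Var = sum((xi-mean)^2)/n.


Mean = 23.0000
Squared deviations: 144.0000, 676.0000, 196.0000, 169.0000, 25.0000, 324.0000
Sum = 1534.0000
Variance = 1534.0000/6 = 255.6667

Variance = 255.6667


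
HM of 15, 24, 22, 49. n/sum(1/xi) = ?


Sum of reciprocals = 1/15 + 1/24 + 1/22 + 1/49 = 0.174196
HM = 4/0.174196 = 22.9626

HM = 22.9626


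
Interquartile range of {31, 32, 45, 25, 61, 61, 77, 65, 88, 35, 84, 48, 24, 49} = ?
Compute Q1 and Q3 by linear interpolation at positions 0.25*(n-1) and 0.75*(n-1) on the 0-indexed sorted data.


Sorted: 24, 25, 31, 32, 35, 45, 48, 49, 61, 61, 65, 77, 84, 88
Q1 (25th %ile) = 32.7500
Q3 (75th %ile) = 64.0000
IQR = 64.0000 - 32.7500 = 31.2500

IQR = 31.2500


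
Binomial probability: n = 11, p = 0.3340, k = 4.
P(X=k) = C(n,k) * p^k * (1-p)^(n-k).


C(11,4) = 330
p^4 = 0.012445
(1-p)^7 = 0.058119
P = 330 * 0.012445 * 0.058119 = 0.2387

P(X=4) = 0.2387


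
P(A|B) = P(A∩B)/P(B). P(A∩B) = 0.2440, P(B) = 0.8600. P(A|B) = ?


P(A|B) = 0.2440/0.8600 = 0.2837

P(A|B) = 0.2837


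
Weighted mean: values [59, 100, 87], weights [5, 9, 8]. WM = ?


Numerator = 59*5 + 100*9 + 87*8 = 1891
Denominator = 5 + 9 + 8 = 22
WM = 1891/22 = 85.9545

WM = 85.9545


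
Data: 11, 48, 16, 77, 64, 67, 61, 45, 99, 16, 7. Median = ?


Sorted: 7, 11, 16, 16, 45, 48, 61, 64, 67, 77, 99
n = 11 (odd)
Middle value = 48

Median = 48


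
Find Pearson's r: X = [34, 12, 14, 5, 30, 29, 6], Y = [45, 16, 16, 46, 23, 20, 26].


Mean X = 18.5714, Mean Y = 27.4286
SD X = 11.235875, SD Y = 11.902666
Cov = 5.183673
r = 5.183673/(11.235875*11.902666) = 0.0388

r = 0.0388


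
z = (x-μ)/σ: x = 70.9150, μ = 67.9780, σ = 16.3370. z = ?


z = (70.9150 - 67.9780)/16.3370
= 2.9370/16.3370
= 0.1798

z = 0.1798


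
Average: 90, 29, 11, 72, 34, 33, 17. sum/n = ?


Sum = 90 + 29 + 11 + 72 + 34 + 33 + 17 = 286
n = 7
Mean = 286/7 = 40.8571

Mean = 40.8571


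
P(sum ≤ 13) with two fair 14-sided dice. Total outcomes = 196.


Total outcomes = 14×14 = 196
Favorable (sum ≤ 13): 78
P = 78/196 = 0.3980

P = 0.3980


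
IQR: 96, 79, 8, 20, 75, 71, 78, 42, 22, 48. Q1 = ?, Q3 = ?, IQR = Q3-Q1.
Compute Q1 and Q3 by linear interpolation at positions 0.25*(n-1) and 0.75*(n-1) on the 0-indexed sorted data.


Sorted: 8, 20, 22, 42, 48, 71, 75, 78, 79, 96
Q1 (25th %ile) = 27.0000
Q3 (75th %ile) = 77.2500
IQR = 77.2500 - 27.0000 = 50.2500

IQR = 50.2500


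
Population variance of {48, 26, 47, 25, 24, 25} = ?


Mean = 32.5000
Squared deviations: 240.2500, 42.2500, 210.2500, 56.2500, 72.2500, 56.2500
Sum = 677.5000
Variance = 677.5000/6 = 112.9167

Variance = 112.9167


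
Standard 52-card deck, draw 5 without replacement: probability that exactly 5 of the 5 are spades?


Hypergeometric: P(X=5) = C(13,5)·C(39,0) / C(52,5)
= 1287 × 1 / 2598960
= 1287/2598960 = 0.0005

P = 0.0005


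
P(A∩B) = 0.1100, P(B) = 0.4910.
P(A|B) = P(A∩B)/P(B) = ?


P(A|B) = 0.1100/0.4910 = 0.2240

P(A|B) = 0.2240


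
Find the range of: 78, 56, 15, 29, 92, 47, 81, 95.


Max = 95, Min = 15
Range = 95 - 15 = 80

Range = 80


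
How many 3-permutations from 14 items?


P(14,3) = 14!/11!
= 87178291200/39916800
= 2184

P(14,3) = 2184


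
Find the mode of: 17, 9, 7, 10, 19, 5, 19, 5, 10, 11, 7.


Frequencies: 5:2, 7:2, 9:1, 10:2, 11:1, 17:1, 19:2
Max frequency = 2
Mode = 5, 7, 10, 19

Mode = 5, 7, 10, 19


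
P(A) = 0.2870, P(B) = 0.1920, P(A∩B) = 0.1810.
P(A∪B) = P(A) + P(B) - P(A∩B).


P(A∪B) = 0.2870 + 0.1920 - 0.1810
= 0.4790 - 0.1810
= 0.2980

P(A∪B) = 0.2980


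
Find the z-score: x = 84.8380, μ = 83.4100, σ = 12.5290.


z = (84.8380 - 83.4100)/12.5290
= 1.4280/12.5290
= 0.1140

z = 0.1140


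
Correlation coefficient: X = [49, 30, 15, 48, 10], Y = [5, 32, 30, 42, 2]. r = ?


Mean X = 30.4000, Mean Y = 22.2000
SD X = 16.181471, SD Y = 15.829087
Cov = 63.320000
r = 63.320000/(16.181471*15.829087) = 0.2472

r = 0.2472


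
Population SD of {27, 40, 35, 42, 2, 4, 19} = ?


Mean = 24.1429
Variance = 231.2653
SD = sqrt(231.2653) = 15.2074

SD = 15.2074


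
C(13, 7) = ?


C(13,7) = 13!/(7! × 6!)
= 6227020800/(5040 × 720)
= 1716

C(13,7) = 1716


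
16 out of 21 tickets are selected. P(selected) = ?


P = 16/21 = 0.7619

P = 0.7619


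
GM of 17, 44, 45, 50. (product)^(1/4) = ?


Product = 17 × 44 × 45 × 50 = 1683000
GM = 1683000^(1/4) = 36.0181

GM = 36.0181


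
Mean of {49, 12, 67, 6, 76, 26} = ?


Sum = 49 + 12 + 67 + 6 + 76 + 26 = 236
n = 6
Mean = 236/6 = 39.3333

Mean = 39.3333


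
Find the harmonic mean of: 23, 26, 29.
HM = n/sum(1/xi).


Sum of reciprocals = 1/23 + 1/26 + 1/29 = 0.116423
HM = 3/0.116423 = 25.7682

HM = 25.7682


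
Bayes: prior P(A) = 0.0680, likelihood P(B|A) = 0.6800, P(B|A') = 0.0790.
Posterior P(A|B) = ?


P(B) = P(B|A)*P(A) + P(B|A')*P(A')
= 0.6800*0.0680 + 0.0790*0.9320
= 0.046240 + 0.073628 = 0.119868
P(A|B) = 0.046240/0.119868 = 0.3858

P(A|B) = 0.3858


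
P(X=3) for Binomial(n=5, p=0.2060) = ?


C(5,3) = 10
p^3 = 0.008742
(1-p)^2 = 0.630436
P = 10 * 0.008742 * 0.630436 = 0.0551

P(X=3) = 0.0551


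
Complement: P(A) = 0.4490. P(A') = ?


P(not A) = 1 - 0.4490 = 0.5510

P(not A) = 0.5510


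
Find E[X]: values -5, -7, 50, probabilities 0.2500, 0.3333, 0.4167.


E[X] = -5*0.2500 - 7*0.3333 + 50*0.4167
= -1.2500 - 2.3331 + 20.8350
= 17.2519

E[X] = 17.2519


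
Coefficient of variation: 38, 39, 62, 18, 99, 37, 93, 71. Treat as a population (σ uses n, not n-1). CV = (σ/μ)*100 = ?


Mean = 57.1250
SD = 27.1267
CV = (27.1267/57.1250)*100 = 47.4866%

CV = 47.4866%


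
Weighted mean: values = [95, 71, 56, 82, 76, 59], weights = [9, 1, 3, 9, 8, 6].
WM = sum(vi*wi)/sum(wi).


Numerator = 95*9 + 71*1 + 56*3 + 82*9 + 76*8 + 59*6 = 2794
Denominator = 9 + 1 + 3 + 9 + 8 + 6 = 36
WM = 2794/36 = 77.6111

WM = 77.6111


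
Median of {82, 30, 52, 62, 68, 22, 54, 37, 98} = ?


Sorted: 22, 30, 37, 52, 54, 62, 68, 82, 98
n = 9 (odd)
Middle value = 54

Median = 54


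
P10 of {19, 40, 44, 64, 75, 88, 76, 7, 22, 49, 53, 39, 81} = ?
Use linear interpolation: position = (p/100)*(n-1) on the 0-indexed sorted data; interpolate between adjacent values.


Sorted: 7, 19, 22, 39, 40, 44, 49, 53, 64, 75, 76, 81, 88
n = 13
Index = 10/100 * 12 = 1.2000
Lower = data[1] = 19, Upper = data[2] = 22
P10 = 19 + 0.2000*(3) = 19.6000

P10 = 19.6000


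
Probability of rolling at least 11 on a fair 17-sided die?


Favorable outcomes (roll ≥ 11): 7
Total outcomes = 17
P = 7/17 = 0.4118

P = 0.4118


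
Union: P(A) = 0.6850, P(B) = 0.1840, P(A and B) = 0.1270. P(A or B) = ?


P(A∪B) = 0.6850 + 0.1840 - 0.1270
= 0.8690 - 0.1270
= 0.7420

P(A∪B) = 0.7420


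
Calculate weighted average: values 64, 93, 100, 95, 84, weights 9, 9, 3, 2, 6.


Numerator = 64*9 + 93*9 + 100*3 + 95*2 + 84*6 = 2407
Denominator = 9 + 9 + 3 + 2 + 6 = 29
WM = 2407/29 = 83.0000

WM = 83.0000


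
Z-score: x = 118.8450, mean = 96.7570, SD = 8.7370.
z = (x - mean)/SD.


z = (118.8450 - 96.7570)/8.7370
= 22.0880/8.7370
= 2.5281

z = 2.5281


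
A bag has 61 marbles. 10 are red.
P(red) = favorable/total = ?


P = 10/61 = 0.1639

P = 0.1639


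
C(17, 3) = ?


C(17,3) = 17!/(3! × 14!)
= 355687428096000/(6 × 87178291200)
= 680

C(17,3) = 680


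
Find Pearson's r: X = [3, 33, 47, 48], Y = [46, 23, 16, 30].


Mean X = 32.7500, Mean Y = 28.7500
SD X = 18.171062, SD Y = 11.121488
Cov = -169.312500
r = -169.312500/(18.171062*11.121488) = -0.8378

r = -0.8378


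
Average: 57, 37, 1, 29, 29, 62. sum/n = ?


Sum = 57 + 37 + 1 + 29 + 29 + 62 = 215
n = 6
Mean = 215/6 = 35.8333

Mean = 35.8333


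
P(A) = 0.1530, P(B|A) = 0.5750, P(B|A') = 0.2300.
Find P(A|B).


P(B) = P(B|A)*P(A) + P(B|A')*P(A')
= 0.5750*0.1530 + 0.2300*0.8470
= 0.087975 + 0.194810 = 0.282785
P(A|B) = 0.087975/0.282785 = 0.3111

P(A|B) = 0.3111


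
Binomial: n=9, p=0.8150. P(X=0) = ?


C(9,0) = 1
p^0 = 1.000000
(1-p)^9 = 2.538315e-07
P = 1 * 1.000000 * 2.538315e-07 = 2.5383e-07

P(X=0) = 2.5383e-07


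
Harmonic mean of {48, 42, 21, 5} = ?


Sum of reciprocals = 1/48 + 1/42 + 1/21 + 1/5 = 0.292262
HM = 4/0.292262 = 13.6864

HM = 13.6864


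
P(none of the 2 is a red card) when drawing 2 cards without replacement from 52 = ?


P(no red cards) = (26/52) × (25/51)
= 0.2451

P = 0.2451


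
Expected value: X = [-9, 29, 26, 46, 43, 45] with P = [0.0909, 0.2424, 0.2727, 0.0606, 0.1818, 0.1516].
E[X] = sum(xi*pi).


E[X] = -9*0.0909 + 29*0.2424 + 26*0.2727 + 46*0.0606 + 43*0.1818 + 45*0.1516
= -0.8181 + 7.0296 + 7.0902 + 2.7876 + 7.8174 + 6.8220
= 30.7287

E[X] = 30.7287


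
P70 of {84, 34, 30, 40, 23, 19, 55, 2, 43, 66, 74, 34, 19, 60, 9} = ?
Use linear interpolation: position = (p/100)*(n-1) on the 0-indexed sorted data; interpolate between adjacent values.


Sorted: 2, 9, 19, 19, 23, 30, 34, 34, 40, 43, 55, 60, 66, 74, 84
n = 15
Index = 70/100 * 14 = 9.8000
Lower = data[9] = 43, Upper = data[10] = 55
P70 = 43 + 0.8000*(12) = 52.6000

P70 = 52.6000


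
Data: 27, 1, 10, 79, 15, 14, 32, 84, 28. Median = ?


Sorted: 1, 10, 14, 15, 27, 28, 32, 79, 84
n = 9 (odd)
Middle value = 27

Median = 27


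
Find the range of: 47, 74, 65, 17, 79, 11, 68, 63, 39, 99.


Max = 99, Min = 11
Range = 99 - 11 = 88

Range = 88


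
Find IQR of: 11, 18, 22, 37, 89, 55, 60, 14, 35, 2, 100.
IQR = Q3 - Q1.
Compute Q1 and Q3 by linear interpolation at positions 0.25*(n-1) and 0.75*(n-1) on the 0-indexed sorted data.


Sorted: 2, 11, 14, 18, 22, 35, 37, 55, 60, 89, 100
Q1 (25th %ile) = 16.0000
Q3 (75th %ile) = 57.5000
IQR = 57.5000 - 16.0000 = 41.5000

IQR = 41.5000


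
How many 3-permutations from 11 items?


P(11,3) = 11!/8!
= 39916800/40320
= 990

P(11,3) = 990


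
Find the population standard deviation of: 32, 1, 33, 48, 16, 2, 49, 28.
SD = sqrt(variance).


Mean = 26.1250
Variance = 300.3594
SD = sqrt(300.3594) = 17.3309

SD = 17.3309


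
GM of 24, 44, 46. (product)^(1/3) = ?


Product = 24 × 44 × 46 = 48576
GM = 48576^(1/3) = 36.4872

GM = 36.4872


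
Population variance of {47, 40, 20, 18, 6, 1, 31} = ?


Mean = 23.2857
Squared deviations: 562.3673, 279.3673, 10.7959, 27.9388, 298.7959, 496.6531, 59.5102
Sum = 1735.4286
Variance = 1735.4286/7 = 247.9184

Variance = 247.9184


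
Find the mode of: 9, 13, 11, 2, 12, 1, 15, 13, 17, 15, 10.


Frequencies: 1:1, 2:1, 9:1, 10:1, 11:1, 12:1, 13:2, 15:2, 17:1
Max frequency = 2
Mode = 13, 15

Mode = 13, 15


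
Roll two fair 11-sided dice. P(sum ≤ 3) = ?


Total outcomes = 11×11 = 121
Favorable (sum ≤ 3): 3
P = 3/121 = 0.0248

P = 0.0248


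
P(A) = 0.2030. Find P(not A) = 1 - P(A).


P(not A) = 1 - 0.2030 = 0.7970

P(not A) = 0.7970


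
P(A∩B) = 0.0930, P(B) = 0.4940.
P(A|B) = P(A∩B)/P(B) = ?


P(A|B) = 0.0930/0.4940 = 0.1883

P(A|B) = 0.1883


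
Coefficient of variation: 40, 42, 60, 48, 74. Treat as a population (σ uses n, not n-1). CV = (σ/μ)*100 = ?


Mean = 52.8000
SD = 12.6870
CV = (12.6870/52.8000)*100 = 24.0284%

CV = 24.0284%


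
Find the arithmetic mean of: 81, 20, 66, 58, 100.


Sum = 81 + 20 + 66 + 58 + 100 = 325
n = 5
Mean = 325/5 = 65.0000

Mean = 65.0000


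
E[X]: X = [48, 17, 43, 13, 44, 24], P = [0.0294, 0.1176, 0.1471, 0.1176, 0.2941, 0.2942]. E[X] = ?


E[X] = 48*0.0294 + 17*0.1176 + 43*0.1471 + 13*0.1176 + 44*0.2941 + 24*0.2942
= 1.4112 + 1.9992 + 6.3253 + 1.5288 + 12.9404 + 7.0608
= 31.2657

E[X] = 31.2657


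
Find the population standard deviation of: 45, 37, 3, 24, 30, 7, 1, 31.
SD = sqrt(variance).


Mean = 22.2500
Variance = 241.1875
SD = sqrt(241.1875) = 15.5302

SD = 15.5302


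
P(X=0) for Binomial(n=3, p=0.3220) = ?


C(3,0) = 1
p^0 = 1.000000
(1-p)^3 = 0.311666
P = 1 * 1.000000 * 0.311666 = 0.3117

P(X=0) = 0.3117


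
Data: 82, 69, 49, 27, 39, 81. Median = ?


Sorted: 27, 39, 49, 69, 81, 82
n = 6 (even)
Middle values: 49 and 69
Median = (49+69)/2 = 59.0000

Median = 59.0000


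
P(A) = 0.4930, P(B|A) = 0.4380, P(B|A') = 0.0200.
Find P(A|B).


P(B) = P(B|A)*P(A) + P(B|A')*P(A')
= 0.4380*0.4930 + 0.0200*0.5070
= 0.215934 + 0.010140 = 0.226074
P(A|B) = 0.215934/0.226074 = 0.9551

P(A|B) = 0.9551


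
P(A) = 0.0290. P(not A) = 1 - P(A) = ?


P(not A) = 1 - 0.0290 = 0.9710

P(not A) = 0.9710


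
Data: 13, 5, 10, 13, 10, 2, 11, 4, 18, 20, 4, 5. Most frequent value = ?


Frequencies: 2:1, 4:2, 5:2, 10:2, 11:1, 13:2, 18:1, 20:1
Max frequency = 2
Mode = 4, 5, 10, 13

Mode = 4, 5, 10, 13


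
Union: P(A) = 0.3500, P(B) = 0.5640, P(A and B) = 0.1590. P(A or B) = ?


P(A∪B) = 0.3500 + 0.5640 - 0.1590
= 0.9140 - 0.1590
= 0.7550

P(A∪B) = 0.7550


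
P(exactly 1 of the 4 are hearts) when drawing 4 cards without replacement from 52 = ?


Hypergeometric: P(X=1) = C(13,1)·C(39,3) / C(52,4)
= 13 × 9139 / 270725
= 118807/270725 = 0.4388

P = 0.4388


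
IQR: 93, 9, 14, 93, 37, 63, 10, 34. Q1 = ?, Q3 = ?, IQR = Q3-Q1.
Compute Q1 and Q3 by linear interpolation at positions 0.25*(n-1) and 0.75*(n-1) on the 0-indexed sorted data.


Sorted: 9, 10, 14, 34, 37, 63, 93, 93
Q1 (25th %ile) = 13.0000
Q3 (75th %ile) = 70.5000
IQR = 70.5000 - 13.0000 = 57.5000

IQR = 57.5000


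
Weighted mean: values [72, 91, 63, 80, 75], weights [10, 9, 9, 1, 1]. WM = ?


Numerator = 72*10 + 91*9 + 63*9 + 80*1 + 75*1 = 2261
Denominator = 10 + 9 + 9 + 1 + 1 = 30
WM = 2261/30 = 75.3667

WM = 75.3667


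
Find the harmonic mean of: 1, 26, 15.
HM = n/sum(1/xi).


Sum of reciprocals = 1/1 + 1/26 + 1/15 = 1.105128
HM = 3/1.105128 = 2.7146

HM = 2.7146


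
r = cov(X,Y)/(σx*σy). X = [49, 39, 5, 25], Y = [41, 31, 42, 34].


Mean X = 29.5000, Mean Y = 37.0000
SD X = 16.515145, SD Y = 4.636809
Cov = -22.000000
r = -22.000000/(16.515145*4.636809) = -0.2873

r = -0.2873


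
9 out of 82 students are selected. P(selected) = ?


P = 9/82 = 0.1098

P = 0.1098


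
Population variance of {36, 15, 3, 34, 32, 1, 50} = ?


Mean = 24.4286
Squared deviations: 133.8980, 88.8980, 459.1837, 91.6122, 57.3265, 548.8980, 653.8980
Sum = 2033.7143
Variance = 2033.7143/7 = 290.5306

Variance = 290.5306


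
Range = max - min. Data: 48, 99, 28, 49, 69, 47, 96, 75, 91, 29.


Max = 99, Min = 28
Range = 99 - 28 = 71

Range = 71


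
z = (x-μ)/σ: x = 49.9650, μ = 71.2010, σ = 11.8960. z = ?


z = (49.9650 - 71.2010)/11.8960
= -21.2360/11.8960
= -1.7851

z = -1.7851


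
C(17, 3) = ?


C(17,3) = 17!/(3! × 14!)
= 355687428096000/(6 × 87178291200)
= 680

C(17,3) = 680


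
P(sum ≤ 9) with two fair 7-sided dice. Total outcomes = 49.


Total outcomes = 7×7 = 49
Favorable (sum ≤ 9): 34
P = 34/49 = 0.6939

P = 0.6939


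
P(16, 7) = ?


P(16,7) = 16!/9!
= 20922789888000/362880
= 57657600

P(16,7) = 57657600


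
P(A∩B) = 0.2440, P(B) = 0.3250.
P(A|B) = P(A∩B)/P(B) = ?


P(A|B) = 0.2440/0.3250 = 0.7508

P(A|B) = 0.7508


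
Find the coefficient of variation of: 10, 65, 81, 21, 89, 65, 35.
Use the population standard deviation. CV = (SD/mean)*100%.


Mean = 52.2857
SD = 28.1867
CV = (28.1867/52.2857)*100 = 53.9090%

CV = 53.9090%


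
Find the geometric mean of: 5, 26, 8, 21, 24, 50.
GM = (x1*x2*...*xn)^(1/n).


Product = 5 × 26 × 8 × 21 × 24 × 50 = 26208000
GM = 26208000^(1/6) = 17.2348

GM = 17.2348


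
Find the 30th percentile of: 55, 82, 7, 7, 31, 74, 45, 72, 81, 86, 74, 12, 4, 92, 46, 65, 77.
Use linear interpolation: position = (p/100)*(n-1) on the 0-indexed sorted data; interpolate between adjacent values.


Sorted: 4, 7, 7, 12, 31, 45, 46, 55, 65, 72, 74, 74, 77, 81, 82, 86, 92
n = 17
Index = 30/100 * 16 = 4.8000
Lower = data[4] = 31, Upper = data[5] = 45
P30 = 31 + 0.8000*(14) = 42.2000

P30 = 42.2000


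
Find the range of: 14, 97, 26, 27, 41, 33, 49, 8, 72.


Max = 97, Min = 8
Range = 97 - 8 = 89

Range = 89


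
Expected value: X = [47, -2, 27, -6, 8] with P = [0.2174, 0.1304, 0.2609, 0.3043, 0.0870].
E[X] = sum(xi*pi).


E[X] = 47*0.2174 - 2*0.1304 + 27*0.2609 - 6*0.3043 + 8*0.0870
= 10.2178 - 0.2608 + 7.0443 - 1.8258 + 0.6960
= 15.8715

E[X] = 15.8715


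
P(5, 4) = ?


P(5,4) = 5!/1!
= 120/1
= 120

P(5,4) = 120


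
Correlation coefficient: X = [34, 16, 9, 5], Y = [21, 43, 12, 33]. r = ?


Mean X = 16.0000, Mean Y = 27.2500
SD X = 11.113055, SD Y = 11.755318
Cov = -17.250000
r = -17.250000/(11.113055*11.755318) = -0.1320

r = -0.1320


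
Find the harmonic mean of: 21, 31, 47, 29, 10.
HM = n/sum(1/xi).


Sum of reciprocals = 1/21 + 1/31 + 1/47 + 1/29 + 1/10 = 0.235636
HM = 5/0.235636 = 21.2191

HM = 21.2191


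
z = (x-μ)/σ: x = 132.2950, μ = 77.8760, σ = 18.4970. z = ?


z = (132.2950 - 77.8760)/18.4970
= 54.4190/18.4970
= 2.9420

z = 2.9420


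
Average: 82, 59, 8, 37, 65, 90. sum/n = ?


Sum = 82 + 59 + 8 + 37 + 65 + 90 = 341
n = 6
Mean = 341/6 = 56.8333

Mean = 56.8333


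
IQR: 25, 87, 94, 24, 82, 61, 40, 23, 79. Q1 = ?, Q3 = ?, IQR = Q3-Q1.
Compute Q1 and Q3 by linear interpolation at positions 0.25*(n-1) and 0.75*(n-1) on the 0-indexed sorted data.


Sorted: 23, 24, 25, 40, 61, 79, 82, 87, 94
Q1 (25th %ile) = 25.0000
Q3 (75th %ile) = 82.0000
IQR = 82.0000 - 25.0000 = 57.0000

IQR = 57.0000


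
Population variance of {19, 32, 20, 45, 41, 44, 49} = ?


Mean = 35.7143
Squared deviations: 279.3673, 13.7959, 246.9388, 86.2245, 27.9388, 68.6531, 176.5102
Sum = 899.4286
Variance = 899.4286/7 = 128.4898

Variance = 128.4898


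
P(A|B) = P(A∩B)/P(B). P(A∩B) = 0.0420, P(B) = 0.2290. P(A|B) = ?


P(A|B) = 0.0420/0.2290 = 0.1834

P(A|B) = 0.1834


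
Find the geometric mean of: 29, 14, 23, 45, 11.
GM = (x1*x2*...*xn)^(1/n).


Product = 29 × 14 × 23 × 45 × 11 = 4622310
GM = 4622310^(1/5) = 21.5264

GM = 21.5264


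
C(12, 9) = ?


C(12,9) = 12!/(9! × 3!)
= 479001600/(362880 × 6)
= 220

C(12,9) = 220


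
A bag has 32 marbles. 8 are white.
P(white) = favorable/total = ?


P = 8/32 = 0.2500

P = 0.2500


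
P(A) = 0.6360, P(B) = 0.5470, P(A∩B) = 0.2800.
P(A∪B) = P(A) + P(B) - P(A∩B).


P(A∪B) = 0.6360 + 0.5470 - 0.2800
= 1.1830 - 0.2800
= 0.9030

P(A∪B) = 0.9030


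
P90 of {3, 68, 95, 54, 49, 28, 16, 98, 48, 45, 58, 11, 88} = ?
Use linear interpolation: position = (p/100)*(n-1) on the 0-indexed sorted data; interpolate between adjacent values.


Sorted: 3, 11, 16, 28, 45, 48, 49, 54, 58, 68, 88, 95, 98
n = 13
Index = 90/100 * 12 = 10.8000
Lower = data[10] = 88, Upper = data[11] = 95
P90 = 88 + 0.8000*(7) = 93.6000

P90 = 93.6000


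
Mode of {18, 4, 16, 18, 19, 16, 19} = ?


Frequencies: 4:1, 16:2, 18:2, 19:2
Max frequency = 2
Mode = 16, 18, 19

Mode = 16, 18, 19


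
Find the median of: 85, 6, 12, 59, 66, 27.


Sorted: 6, 12, 27, 59, 66, 85
n = 6 (even)
Middle values: 27 and 59
Median = (27+59)/2 = 43.0000

Median = 43.0000


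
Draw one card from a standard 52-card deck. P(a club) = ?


13 clubs in 52 cards
P = 13/52 = 0.2500

P = 0.2500


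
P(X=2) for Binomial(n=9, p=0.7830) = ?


C(9,2) = 36
p^2 = 0.613089
(1-p)^7 = 2.265782e-05
P = 36 * 0.613089 * 2.265782e-05 = 0.0005

P(X=2) = 0.0005


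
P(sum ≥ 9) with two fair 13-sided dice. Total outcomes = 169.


Total outcomes = 13×13 = 169
Favorable (sum ≥ 9): 141
P = 141/169 = 0.8343

P = 0.8343


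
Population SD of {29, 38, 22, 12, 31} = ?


Mean = 26.4000
Variance = 77.8400
SD = sqrt(77.8400) = 8.8227

SD = 8.8227


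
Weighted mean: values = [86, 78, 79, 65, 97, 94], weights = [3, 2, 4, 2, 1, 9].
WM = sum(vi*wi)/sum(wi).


Numerator = 86*3 + 78*2 + 79*4 + 65*2 + 97*1 + 94*9 = 1803
Denominator = 3 + 2 + 4 + 2 + 1 + 9 = 21
WM = 1803/21 = 85.8571

WM = 85.8571


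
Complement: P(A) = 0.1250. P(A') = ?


P(not A) = 1 - 0.1250 = 0.8750

P(not A) = 0.8750


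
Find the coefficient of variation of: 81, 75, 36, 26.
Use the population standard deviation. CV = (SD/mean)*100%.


Mean = 54.5000
SD = 23.8590
CV = (23.8590/54.5000)*100 = 43.7779%

CV = 43.7779%


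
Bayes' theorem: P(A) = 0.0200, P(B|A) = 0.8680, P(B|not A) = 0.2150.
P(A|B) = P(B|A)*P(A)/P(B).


P(B) = P(B|A)*P(A) + P(B|A')*P(A')
= 0.8680*0.0200 + 0.2150*0.9800
= 0.017360 + 0.210700 = 0.228060
P(A|B) = 0.017360/0.228060 = 0.0761

P(A|B) = 0.0761


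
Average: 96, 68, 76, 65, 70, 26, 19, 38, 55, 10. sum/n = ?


Sum = 96 + 68 + 76 + 65 + 70 + 26 + 19 + 38 + 55 + 10 = 523
n = 10
Mean = 523/10 = 52.3000

Mean = 52.3000


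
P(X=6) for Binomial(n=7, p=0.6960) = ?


C(7,6) = 7
p^6 = 0.113673
(1-p)^1 = 0.304000
P = 7 * 0.113673 * 0.304000 = 0.2419

P(X=6) = 0.2419


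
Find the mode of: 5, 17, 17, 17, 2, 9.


Frequencies: 2:1, 5:1, 9:1, 17:3
Max frequency = 3
Mode = 17

Mode = 17


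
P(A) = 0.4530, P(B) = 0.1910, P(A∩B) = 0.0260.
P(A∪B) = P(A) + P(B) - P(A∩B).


P(A∪B) = 0.4530 + 0.1910 - 0.0260
= 0.6440 - 0.0260
= 0.6180

P(A∪B) = 0.6180


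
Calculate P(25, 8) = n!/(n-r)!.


P(25,8) = 25!/17!
= 15511210043330985984000000/355687428096000
= 43609104000

P(25,8) = 43609104000


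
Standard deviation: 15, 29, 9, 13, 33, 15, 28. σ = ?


Mean = 20.2857
Variance = 76.2041
SD = sqrt(76.2041) = 8.7295

SD = 8.7295


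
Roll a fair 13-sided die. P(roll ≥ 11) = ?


Favorable outcomes (roll ≥ 11): 3
Total outcomes = 13
P = 3/13 = 0.2308

P = 0.2308


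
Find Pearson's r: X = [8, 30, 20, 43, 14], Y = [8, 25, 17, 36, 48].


Mean X = 23.0000, Mean Y = 26.8000
SD X = 12.361230, SD Y = 14.048487
Cov = 58.400000
r = 58.400000/(12.361230*14.048487) = 0.3363

r = 0.3363


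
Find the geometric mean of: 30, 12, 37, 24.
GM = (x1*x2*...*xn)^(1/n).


Product = 30 × 12 × 37 × 24 = 319680
GM = 319680^(1/4) = 23.7782

GM = 23.7782


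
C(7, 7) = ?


C(7,7) = 7!/(7! × 0!)
= 5040/(5040 × 1)
= 1

C(7,7) = 1


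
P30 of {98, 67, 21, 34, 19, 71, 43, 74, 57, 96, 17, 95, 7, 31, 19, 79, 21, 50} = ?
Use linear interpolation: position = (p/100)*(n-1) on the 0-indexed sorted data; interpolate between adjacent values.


Sorted: 7, 17, 19, 19, 21, 21, 31, 34, 43, 50, 57, 67, 71, 74, 79, 95, 96, 98
n = 18
Index = 30/100 * 17 = 5.1000
Lower = data[5] = 21, Upper = data[6] = 31
P30 = 21 + 0.1000*(10) = 22.0000

P30 = 22.0000


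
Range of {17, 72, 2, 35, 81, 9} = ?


Max = 81, Min = 2
Range = 81 - 2 = 79

Range = 79


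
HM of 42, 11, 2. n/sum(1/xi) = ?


Sum of reciprocals = 1/42 + 1/11 + 1/2 = 0.614719
HM = 3/0.614719 = 4.8803

HM = 4.8803


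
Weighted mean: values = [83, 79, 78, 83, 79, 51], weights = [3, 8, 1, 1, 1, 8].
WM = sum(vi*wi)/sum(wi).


Numerator = 83*3 + 79*8 + 78*1 + 83*1 + 79*1 + 51*8 = 1529
Denominator = 3 + 8 + 1 + 1 + 1 + 8 = 22
WM = 1529/22 = 69.5000

WM = 69.5000


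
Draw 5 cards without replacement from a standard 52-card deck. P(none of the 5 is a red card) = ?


P(no red cards) = (26/52) × (25/51) × (24/50) × (23/49) × (22/48)
= 0.0253

P = 0.0253


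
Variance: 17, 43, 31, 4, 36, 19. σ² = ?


Mean = 25.0000
Squared deviations: 64.0000, 324.0000, 36.0000, 441.0000, 121.0000, 36.0000
Sum = 1022.0000
Variance = 1022.0000/6 = 170.3333

Variance = 170.3333


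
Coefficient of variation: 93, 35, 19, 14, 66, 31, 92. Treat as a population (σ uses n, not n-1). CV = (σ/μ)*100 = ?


Mean = 50.0000
SD = 30.9654
CV = (30.9654/50.0000)*100 = 61.9308%

CV = 61.9308%


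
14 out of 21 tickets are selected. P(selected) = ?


P = 14/21 = 0.6667

P = 0.6667


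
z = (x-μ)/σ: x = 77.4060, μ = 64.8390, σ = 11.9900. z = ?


z = (77.4060 - 64.8390)/11.9900
= 12.5670/11.9900
= 1.0481

z = 1.0481


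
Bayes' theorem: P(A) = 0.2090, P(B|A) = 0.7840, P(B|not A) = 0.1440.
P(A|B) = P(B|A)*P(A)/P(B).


P(B) = P(B|A)*P(A) + P(B|A')*P(A')
= 0.7840*0.2090 + 0.1440*0.7910
= 0.163856 + 0.113904 = 0.277760
P(A|B) = 0.163856/0.277760 = 0.5899

P(A|B) = 0.5899


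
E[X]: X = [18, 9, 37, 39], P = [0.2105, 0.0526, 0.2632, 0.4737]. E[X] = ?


E[X] = 18*0.2105 + 9*0.0526 + 37*0.2632 + 39*0.4737
= 3.7890 + 0.4734 + 9.7384 + 18.4743
= 32.4751

E[X] = 32.4751


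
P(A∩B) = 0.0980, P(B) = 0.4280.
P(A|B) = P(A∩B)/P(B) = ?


P(A|B) = 0.0980/0.4280 = 0.2290

P(A|B) = 0.2290


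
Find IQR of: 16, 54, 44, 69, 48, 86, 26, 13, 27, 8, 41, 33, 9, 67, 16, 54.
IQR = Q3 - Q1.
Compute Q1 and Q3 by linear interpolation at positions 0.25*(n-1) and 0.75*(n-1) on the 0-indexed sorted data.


Sorted: 8, 9, 13, 16, 16, 26, 27, 33, 41, 44, 48, 54, 54, 67, 69, 86
Q1 (25th %ile) = 16.0000
Q3 (75th %ile) = 54.0000
IQR = 54.0000 - 16.0000 = 38.0000

IQR = 38.0000


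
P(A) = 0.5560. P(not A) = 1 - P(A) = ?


P(not A) = 1 - 0.5560 = 0.4440

P(not A) = 0.4440


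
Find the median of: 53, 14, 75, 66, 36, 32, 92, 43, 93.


Sorted: 14, 32, 36, 43, 53, 66, 75, 92, 93
n = 9 (odd)
Middle value = 53

Median = 53


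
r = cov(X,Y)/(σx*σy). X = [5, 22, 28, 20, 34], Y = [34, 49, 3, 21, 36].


Mean X = 21.8000, Mean Y = 28.6000
SD X = 9.724197, SD Y = 15.576906
Cov = -28.280000
r = -28.280000/(9.724197*15.576906) = -0.1867

r = -0.1867


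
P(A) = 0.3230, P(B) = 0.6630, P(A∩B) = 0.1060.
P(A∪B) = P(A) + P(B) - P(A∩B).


P(A∪B) = 0.3230 + 0.6630 - 0.1060
= 0.9860 - 0.1060
= 0.8800

P(A∪B) = 0.8800


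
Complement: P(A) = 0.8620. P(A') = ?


P(not A) = 1 - 0.8620 = 0.1380

P(not A) = 0.1380


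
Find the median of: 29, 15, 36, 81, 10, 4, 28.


Sorted: 4, 10, 15, 28, 29, 36, 81
n = 7 (odd)
Middle value = 28

Median = 28


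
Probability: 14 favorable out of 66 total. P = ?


P = 14/66 = 0.2121

P = 0.2121


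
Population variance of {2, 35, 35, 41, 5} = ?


Mean = 23.6000
Squared deviations: 466.5600, 129.9600, 129.9600, 302.7600, 345.9600
Sum = 1375.2000
Variance = 1375.2000/5 = 275.0400

Variance = 275.0400


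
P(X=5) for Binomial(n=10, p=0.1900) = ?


C(10,5) = 252
p^5 = 0.000248
(1-p)^5 = 0.348678
P = 252 * 0.000248 * 0.348678 = 0.0218

P(X=5) = 0.0218


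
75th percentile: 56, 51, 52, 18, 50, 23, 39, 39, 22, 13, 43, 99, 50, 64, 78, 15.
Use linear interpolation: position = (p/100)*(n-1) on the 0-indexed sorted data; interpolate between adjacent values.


Sorted: 13, 15, 18, 22, 23, 39, 39, 43, 50, 50, 51, 52, 56, 64, 78, 99
n = 16
Index = 75/100 * 15 = 11.2500
Lower = data[11] = 52, Upper = data[12] = 56
P75 = 52 + 0.2500*(4) = 53.0000

P75 = 53.0000


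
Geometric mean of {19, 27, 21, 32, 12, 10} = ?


Product = 19 × 27 × 21 × 32 × 12 × 10 = 41368320
GM = 41368320^(1/6) = 18.5971

GM = 18.5971


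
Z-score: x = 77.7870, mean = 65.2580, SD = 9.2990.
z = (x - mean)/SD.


z = (77.7870 - 65.2580)/9.2990
= 12.5290/9.2990
= 1.3473

z = 1.3473


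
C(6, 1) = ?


C(6,1) = 6!/(1! × 5!)
= 720/(1 × 120)
= 6

C(6,1) = 6


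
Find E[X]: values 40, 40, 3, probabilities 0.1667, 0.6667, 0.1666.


E[X] = 40*0.1667 + 40*0.6667 + 3*0.1666
= 6.6680 + 26.6680 + 0.4998
= 33.8358

E[X] = 33.8358


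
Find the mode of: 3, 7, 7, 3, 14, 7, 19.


Frequencies: 3:2, 7:3, 14:1, 19:1
Max frequency = 3
Mode = 7

Mode = 7


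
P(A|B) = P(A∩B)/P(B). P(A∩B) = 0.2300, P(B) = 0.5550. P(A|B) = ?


P(A|B) = 0.2300/0.5550 = 0.4144

P(A|B) = 0.4144


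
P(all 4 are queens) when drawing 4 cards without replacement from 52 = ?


P(all queens) = (4/52) × (3/51) × (2/50) × (1/49)
= 3.6938e-06

P = 3.6938e-06


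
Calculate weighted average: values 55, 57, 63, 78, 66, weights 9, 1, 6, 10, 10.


Numerator = 55*9 + 57*1 + 63*6 + 78*10 + 66*10 = 2370
Denominator = 9 + 1 + 6 + 10 + 10 = 36
WM = 2370/36 = 65.8333

WM = 65.8333


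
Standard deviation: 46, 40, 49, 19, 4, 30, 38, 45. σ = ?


Mean = 33.8750
Variance = 210.3594
SD = sqrt(210.3594) = 14.5038

SD = 14.5038


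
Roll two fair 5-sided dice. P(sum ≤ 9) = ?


Total outcomes = 5×5 = 25
Favorable (sum ≤ 9): 24
P = 24/25 = 0.9600

P = 0.9600


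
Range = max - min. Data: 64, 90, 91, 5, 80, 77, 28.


Max = 91, Min = 5
Range = 91 - 5 = 86

Range = 86


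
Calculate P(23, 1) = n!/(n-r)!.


P(23,1) = 23!/22!
= 25852016738884976640000/1124000727777607680000
= 23

P(23,1) = 23


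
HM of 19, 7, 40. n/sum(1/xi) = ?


Sum of reciprocals = 1/19 + 1/7 + 1/40 = 0.220489
HM = 3/0.220489 = 13.6061

HM = 13.6061


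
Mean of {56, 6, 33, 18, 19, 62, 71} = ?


Sum = 56 + 6 + 33 + 18 + 19 + 62 + 71 = 265
n = 7
Mean = 265/7 = 37.8571

Mean = 37.8571


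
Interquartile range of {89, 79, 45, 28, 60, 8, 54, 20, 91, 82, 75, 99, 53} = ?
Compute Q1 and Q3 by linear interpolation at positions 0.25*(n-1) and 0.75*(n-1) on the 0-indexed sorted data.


Sorted: 8, 20, 28, 45, 53, 54, 60, 75, 79, 82, 89, 91, 99
Q1 (25th %ile) = 45.0000
Q3 (75th %ile) = 82.0000
IQR = 82.0000 - 45.0000 = 37.0000

IQR = 37.0000


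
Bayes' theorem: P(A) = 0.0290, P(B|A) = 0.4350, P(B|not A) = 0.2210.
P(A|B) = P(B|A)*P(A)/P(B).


P(B) = P(B|A)*P(A) + P(B|A')*P(A')
= 0.4350*0.0290 + 0.2210*0.9710
= 0.012615 + 0.214591 = 0.227206
P(A|B) = 0.012615/0.227206 = 0.0555

P(A|B) = 0.0555


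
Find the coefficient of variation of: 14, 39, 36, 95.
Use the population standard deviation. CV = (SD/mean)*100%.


Mean = 46.0000
SD = 29.8915
CV = (29.8915/46.0000)*100 = 64.9815%

CV = 64.9815%


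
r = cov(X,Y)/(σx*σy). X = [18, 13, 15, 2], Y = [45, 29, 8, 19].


Mean X = 12.0000, Mean Y = 25.2500
SD X = 6.041523, SD Y = 13.608361
Cov = 33.250000
r = 33.250000/(6.041523*13.608361) = 0.4044

r = 0.4044


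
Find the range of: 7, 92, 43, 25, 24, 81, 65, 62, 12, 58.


Max = 92, Min = 7
Range = 92 - 7 = 85

Range = 85


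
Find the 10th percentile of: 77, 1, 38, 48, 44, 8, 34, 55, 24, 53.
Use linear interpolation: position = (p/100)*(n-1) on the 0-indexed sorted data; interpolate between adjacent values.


Sorted: 1, 8, 24, 34, 38, 44, 48, 53, 55, 77
n = 10
Index = 10/100 * 9 = 0.9000
Lower = data[0] = 1, Upper = data[1] = 8
P10 = 1 + 0.9000*(7) = 7.3000

P10 = 7.3000


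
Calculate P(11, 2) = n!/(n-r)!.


P(11,2) = 11!/9!
= 39916800/362880
= 110

P(11,2) = 110


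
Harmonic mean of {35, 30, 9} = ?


Sum of reciprocals = 1/35 + 1/30 + 1/9 = 0.173016
HM = 3/0.173016 = 17.3394

HM = 17.3394


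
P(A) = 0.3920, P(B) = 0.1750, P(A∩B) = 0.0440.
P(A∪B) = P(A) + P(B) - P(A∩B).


P(A∪B) = 0.3920 + 0.1750 - 0.0440
= 0.5670 - 0.0440
= 0.5230

P(A∪B) = 0.5230


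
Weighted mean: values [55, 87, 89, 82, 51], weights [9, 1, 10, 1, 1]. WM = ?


Numerator = 55*9 + 87*1 + 89*10 + 82*1 + 51*1 = 1605
Denominator = 9 + 1 + 10 + 1 + 1 = 22
WM = 1605/22 = 72.9545

WM = 72.9545


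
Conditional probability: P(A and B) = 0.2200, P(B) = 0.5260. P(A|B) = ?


P(A|B) = 0.2200/0.5260 = 0.4183

P(A|B) = 0.4183


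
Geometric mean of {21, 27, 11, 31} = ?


Product = 21 × 27 × 11 × 31 = 193347
GM = 193347^(1/4) = 20.9693

GM = 20.9693


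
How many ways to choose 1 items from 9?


C(9,1) = 9!/(1! × 8!)
= 362880/(1 × 40320)
= 9

C(9,1) = 9


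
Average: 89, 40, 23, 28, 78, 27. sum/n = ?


Sum = 89 + 40 + 23 + 28 + 78 + 27 = 285
n = 6
Mean = 285/6 = 47.5000

Mean = 47.5000


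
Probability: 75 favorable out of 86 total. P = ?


P = 75/86 = 0.8721

P = 0.8721


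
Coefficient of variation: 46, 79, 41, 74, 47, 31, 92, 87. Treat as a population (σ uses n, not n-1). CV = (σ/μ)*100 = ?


Mean = 62.1250
SD = 21.9114
CV = (21.9114/62.1250)*100 = 35.2699%

CV = 35.2699%


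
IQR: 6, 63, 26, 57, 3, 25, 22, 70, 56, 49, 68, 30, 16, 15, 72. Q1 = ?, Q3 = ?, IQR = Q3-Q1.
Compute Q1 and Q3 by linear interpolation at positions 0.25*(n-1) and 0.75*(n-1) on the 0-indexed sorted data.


Sorted: 3, 6, 15, 16, 22, 25, 26, 30, 49, 56, 57, 63, 68, 70, 72
Q1 (25th %ile) = 19.0000
Q3 (75th %ile) = 60.0000
IQR = 60.0000 - 19.0000 = 41.0000

IQR = 41.0000


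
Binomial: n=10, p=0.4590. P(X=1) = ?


C(10,1) = 10
p^1 = 0.459000
(1-p)^9 = 0.003970
P = 10 * 0.459000 * 0.003970 = 0.0182

P(X=1) = 0.0182


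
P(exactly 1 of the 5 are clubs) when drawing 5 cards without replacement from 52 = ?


Hypergeometric: P(X=1) = C(13,1)·C(39,4) / C(52,5)
= 13 × 82251 / 2598960
= 1069263/2598960 = 0.4114

P = 0.4114


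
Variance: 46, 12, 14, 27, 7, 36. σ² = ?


Mean = 23.6667
Squared deviations: 498.7778, 136.1111, 93.4444, 11.1111, 277.7778, 152.1111
Sum = 1169.3333
Variance = 1169.3333/6 = 194.8889

Variance = 194.8889


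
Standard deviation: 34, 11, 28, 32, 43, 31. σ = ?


Mean = 29.8333
Variance = 92.4722
SD = sqrt(92.4722) = 9.6162

SD = 9.6162


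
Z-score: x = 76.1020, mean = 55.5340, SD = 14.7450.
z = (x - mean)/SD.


z = (76.1020 - 55.5340)/14.7450
= 20.5680/14.7450
= 1.3949

z = 1.3949


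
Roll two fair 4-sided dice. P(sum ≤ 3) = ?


Total outcomes = 4×4 = 16
Favorable (sum ≤ 3): 3
P = 3/16 = 0.1875

P = 0.1875


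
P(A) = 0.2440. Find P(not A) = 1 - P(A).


P(not A) = 1 - 0.2440 = 0.7560

P(not A) = 0.7560


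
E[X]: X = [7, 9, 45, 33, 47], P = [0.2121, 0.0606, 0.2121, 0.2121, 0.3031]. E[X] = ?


E[X] = 7*0.2121 + 9*0.0606 + 45*0.2121 + 33*0.2121 + 47*0.3031
= 1.4847 + 0.5454 + 9.5445 + 6.9993 + 14.2457
= 32.8196

E[X] = 32.8196


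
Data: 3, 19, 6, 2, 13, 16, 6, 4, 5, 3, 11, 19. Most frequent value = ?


Frequencies: 2:1, 3:2, 4:1, 5:1, 6:2, 11:1, 13:1, 16:1, 19:2
Max frequency = 2
Mode = 3, 6, 19

Mode = 3, 6, 19


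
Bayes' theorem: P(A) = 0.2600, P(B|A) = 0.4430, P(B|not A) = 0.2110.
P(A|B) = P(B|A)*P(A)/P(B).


P(B) = P(B|A)*P(A) + P(B|A')*P(A')
= 0.4430*0.2600 + 0.2110*0.7400
= 0.115180 + 0.156140 = 0.271320
P(A|B) = 0.115180/0.271320 = 0.4245

P(A|B) = 0.4245


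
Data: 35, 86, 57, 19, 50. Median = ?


Sorted: 19, 35, 50, 57, 86
n = 5 (odd)
Middle value = 50

Median = 50


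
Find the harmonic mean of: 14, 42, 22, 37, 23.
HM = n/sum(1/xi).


Sum of reciprocals = 1/14 + 1/42 + 1/22 + 1/37 + 1/23 = 0.211198
HM = 5/0.211198 = 23.6745

HM = 23.6745


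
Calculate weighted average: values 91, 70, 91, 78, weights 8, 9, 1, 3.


Numerator = 91*8 + 70*9 + 91*1 + 78*3 = 1683
Denominator = 8 + 9 + 1 + 3 = 21
WM = 1683/21 = 80.1429

WM = 80.1429


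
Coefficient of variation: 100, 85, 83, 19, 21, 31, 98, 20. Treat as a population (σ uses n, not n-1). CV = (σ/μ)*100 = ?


Mean = 57.1250
SD = 34.9551
CV = (34.9551/57.1250)*100 = 61.1906%

CV = 61.1906%


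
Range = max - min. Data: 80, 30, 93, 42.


Max = 93, Min = 30
Range = 93 - 30 = 63

Range = 63


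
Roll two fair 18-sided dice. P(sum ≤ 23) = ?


Total outcomes = 18×18 = 324
Favorable (sum ≤ 23): 233
P = 233/324 = 0.7191

P = 0.7191


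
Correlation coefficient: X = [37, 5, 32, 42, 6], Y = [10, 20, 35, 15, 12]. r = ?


Mean X = 24.4000, Mean Y = 18.4000
SD X = 15.755634, SD Y = 8.957678
Cov = 9.440000
r = 9.440000/(15.755634*8.957678) = 0.0669

r = 0.0669


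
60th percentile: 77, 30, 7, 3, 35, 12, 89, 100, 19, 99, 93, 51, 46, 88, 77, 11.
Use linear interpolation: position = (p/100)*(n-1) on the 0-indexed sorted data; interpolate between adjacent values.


Sorted: 3, 7, 11, 12, 19, 30, 35, 46, 51, 77, 77, 88, 89, 93, 99, 100
n = 16
Index = 60/100 * 15 = 9.0000
Lower = data[9] = 77, Upper = data[10] = 77
P60 = 77 + 0*(0) = 77.0000

P60 = 77.0000


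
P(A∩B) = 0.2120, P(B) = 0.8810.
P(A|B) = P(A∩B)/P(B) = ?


P(A|B) = 0.2120/0.8810 = 0.2406

P(A|B) = 0.2406


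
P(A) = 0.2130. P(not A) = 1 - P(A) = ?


P(not A) = 1 - 0.2130 = 0.7870

P(not A) = 0.7870


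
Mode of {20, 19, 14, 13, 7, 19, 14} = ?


Frequencies: 7:1, 13:1, 14:2, 19:2, 20:1
Max frequency = 2
Mode = 14, 19

Mode = 14, 19


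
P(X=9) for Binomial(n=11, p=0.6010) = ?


C(11,9) = 55
p^9 = 0.010230
(1-p)^2 = 0.159201
P = 55 * 0.010230 * 0.159201 = 0.0896

P(X=9) = 0.0896


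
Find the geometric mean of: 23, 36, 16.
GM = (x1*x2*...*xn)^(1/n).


Product = 23 × 36 × 16 = 13248
GM = 13248^(1/3) = 23.6619

GM = 23.6619


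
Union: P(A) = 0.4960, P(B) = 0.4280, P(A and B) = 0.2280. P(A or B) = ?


P(A∪B) = 0.4960 + 0.4280 - 0.2280
= 0.9240 - 0.2280
= 0.6960

P(A∪B) = 0.6960


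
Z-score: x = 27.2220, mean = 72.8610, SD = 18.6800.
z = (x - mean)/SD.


z = (27.2220 - 72.8610)/18.6800
= -45.6390/18.6800
= -2.4432

z = -2.4432


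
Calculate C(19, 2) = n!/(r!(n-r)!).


C(19,2) = 19!/(2! × 17!)
= 121645100408832000/(2 × 355687428096000)
= 171

C(19,2) = 171


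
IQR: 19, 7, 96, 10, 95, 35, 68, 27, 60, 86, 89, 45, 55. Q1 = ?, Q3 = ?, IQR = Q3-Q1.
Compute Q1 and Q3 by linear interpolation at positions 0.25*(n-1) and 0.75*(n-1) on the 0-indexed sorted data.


Sorted: 7, 10, 19, 27, 35, 45, 55, 60, 68, 86, 89, 95, 96
Q1 (25th %ile) = 27.0000
Q3 (75th %ile) = 86.0000
IQR = 86.0000 - 27.0000 = 59.0000

IQR = 59.0000


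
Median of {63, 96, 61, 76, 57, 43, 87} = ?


Sorted: 43, 57, 61, 63, 76, 87, 96
n = 7 (odd)
Middle value = 63

Median = 63


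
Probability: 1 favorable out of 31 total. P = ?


P = 1/31 = 0.0323

P = 0.0323


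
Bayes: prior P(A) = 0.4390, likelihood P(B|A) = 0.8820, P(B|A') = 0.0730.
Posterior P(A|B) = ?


P(B) = P(B|A)*P(A) + P(B|A')*P(A')
= 0.8820*0.4390 + 0.0730*0.5610
= 0.387198 + 0.040953 = 0.428151
P(A|B) = 0.387198/0.428151 = 0.9043

P(A|B) = 0.9043


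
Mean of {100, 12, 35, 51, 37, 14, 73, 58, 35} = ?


Sum = 100 + 12 + 35 + 51 + 37 + 14 + 73 + 58 + 35 = 415
n = 9
Mean = 415/9 = 46.1111

Mean = 46.1111
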